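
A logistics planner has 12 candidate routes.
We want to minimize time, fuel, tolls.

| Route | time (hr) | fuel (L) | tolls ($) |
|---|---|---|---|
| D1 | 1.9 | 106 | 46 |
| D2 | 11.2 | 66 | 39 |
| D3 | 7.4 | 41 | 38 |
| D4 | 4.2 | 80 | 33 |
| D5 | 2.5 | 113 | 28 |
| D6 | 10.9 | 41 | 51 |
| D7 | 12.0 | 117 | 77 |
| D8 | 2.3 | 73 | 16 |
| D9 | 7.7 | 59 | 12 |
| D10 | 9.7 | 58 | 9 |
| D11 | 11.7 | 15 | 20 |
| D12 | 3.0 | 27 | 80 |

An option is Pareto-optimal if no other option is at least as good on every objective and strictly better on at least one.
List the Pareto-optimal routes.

D1, D3, D8, D9, D10, D11, D12

D1: not dominated (best time).
D2: dominated by D3 (time 7.4≤11.2, fuel 41≤66, tolls 38≤39).
D3: not dominated.
D4: dominated by D8 (time 2.3≤4.2, fuel 73≤80, tolls 16≤33).
D5: dominated by D8 (time 2.3≤2.5, fuel 73≤113, tolls 16≤28).
D6: dominated by D3 (time 7.4≤10.9, fuel 41≤41, tolls 38≤51).
D7: dominated by D1 (time 1.9≤12.0, fuel 106≤117, tolls 46≤77).
D8: not dominated.
D9: not dominated.
D10: not dominated (best tolls).
D11: not dominated (best fuel).
D12: not dominated.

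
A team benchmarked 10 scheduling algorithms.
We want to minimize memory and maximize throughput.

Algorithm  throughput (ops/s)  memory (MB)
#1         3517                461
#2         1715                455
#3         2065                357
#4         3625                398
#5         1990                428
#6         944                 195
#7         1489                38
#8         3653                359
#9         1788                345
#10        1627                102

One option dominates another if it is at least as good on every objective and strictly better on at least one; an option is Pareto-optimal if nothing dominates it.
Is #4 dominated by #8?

Yes

#8 vs #4: throughput 3653≥3625, memory 359≤398 — #8 is at least as good on every objective with at least one strict improvement.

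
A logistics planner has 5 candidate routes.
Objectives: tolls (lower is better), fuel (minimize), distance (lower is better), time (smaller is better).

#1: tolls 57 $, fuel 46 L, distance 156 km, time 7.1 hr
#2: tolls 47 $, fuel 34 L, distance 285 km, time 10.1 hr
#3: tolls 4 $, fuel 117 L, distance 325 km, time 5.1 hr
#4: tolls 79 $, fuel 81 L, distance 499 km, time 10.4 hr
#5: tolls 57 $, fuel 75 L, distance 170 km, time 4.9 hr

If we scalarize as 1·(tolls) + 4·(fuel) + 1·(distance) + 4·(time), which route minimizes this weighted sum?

#1: 1·57 + 4·46 + 1·156 + 4·7.1 = 425.4
#2: 1·47 + 4·34 + 1·285 + 4·10.1 = 508.4
#3: 1·4 + 4·117 + 1·325 + 4·5.1 = 817.4
#4: 1·79 + 4·81 + 1·499 + 4·10.4 = 943.6
#5: 1·57 + 4·75 + 1·170 + 4·4.9 = 546.6
Lowest: #1 at 425.4.

#1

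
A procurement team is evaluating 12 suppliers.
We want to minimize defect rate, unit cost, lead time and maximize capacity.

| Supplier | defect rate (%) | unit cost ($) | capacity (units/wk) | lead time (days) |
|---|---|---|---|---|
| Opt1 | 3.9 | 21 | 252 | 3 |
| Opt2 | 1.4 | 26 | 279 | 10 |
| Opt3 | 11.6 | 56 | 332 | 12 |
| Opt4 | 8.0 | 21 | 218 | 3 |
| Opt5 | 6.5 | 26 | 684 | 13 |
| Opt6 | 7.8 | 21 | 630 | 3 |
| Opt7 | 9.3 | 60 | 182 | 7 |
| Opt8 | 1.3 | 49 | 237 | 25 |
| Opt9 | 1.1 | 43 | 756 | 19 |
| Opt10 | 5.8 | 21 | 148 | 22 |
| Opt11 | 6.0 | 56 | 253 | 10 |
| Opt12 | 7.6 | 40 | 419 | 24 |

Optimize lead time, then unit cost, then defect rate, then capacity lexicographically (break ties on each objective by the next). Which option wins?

First minimize lead time: best is 3, kept {Opt1, Opt4, Opt6}.
Then minimize unit cost: best is 21, kept {Opt1, Opt4, Opt6}.
Then minimize defect rate: best is 3.9, kept {Opt1}.

Opt1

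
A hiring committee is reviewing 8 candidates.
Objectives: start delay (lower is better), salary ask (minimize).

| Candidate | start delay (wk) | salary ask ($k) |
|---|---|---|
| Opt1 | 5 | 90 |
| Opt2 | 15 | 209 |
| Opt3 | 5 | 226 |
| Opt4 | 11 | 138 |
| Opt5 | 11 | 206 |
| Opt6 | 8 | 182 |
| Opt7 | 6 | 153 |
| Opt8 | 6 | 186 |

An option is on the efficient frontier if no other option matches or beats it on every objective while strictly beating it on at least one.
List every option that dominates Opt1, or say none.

none

Opt2: worse on start delay (15 vs 5).
Opt3: worse on salary ask (226 vs 90).
Opt4: worse on start delay (11 vs 5).
Opt5: worse on start delay (11 vs 5).
Opt6: worse on start delay (8 vs 5).
Opt7: worse on start delay (6 vs 5).
Opt8: worse on start delay (6 vs 5).
No option dominates Opt1.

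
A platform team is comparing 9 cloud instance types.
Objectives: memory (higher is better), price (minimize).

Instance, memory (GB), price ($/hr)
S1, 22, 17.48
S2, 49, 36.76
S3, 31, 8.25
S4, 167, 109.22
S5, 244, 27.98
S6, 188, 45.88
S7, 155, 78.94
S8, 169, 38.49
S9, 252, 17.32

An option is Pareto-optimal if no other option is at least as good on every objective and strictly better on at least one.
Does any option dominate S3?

S1: worse on memory (22 vs 31).
S2: worse on price (36.76 vs 8.25).
S4: worse on price (109.22 vs 8.25).
S5: worse on price (27.98 vs 8.25).
S6: worse on price (45.88 vs 8.25).
S7: worse on price (78.94 vs 8.25).
S8: worse on price (38.49 vs 8.25).
S9: worse on price (17.32 vs 8.25).
No option is at least as good as S3 on every objective and strictly better on one.

No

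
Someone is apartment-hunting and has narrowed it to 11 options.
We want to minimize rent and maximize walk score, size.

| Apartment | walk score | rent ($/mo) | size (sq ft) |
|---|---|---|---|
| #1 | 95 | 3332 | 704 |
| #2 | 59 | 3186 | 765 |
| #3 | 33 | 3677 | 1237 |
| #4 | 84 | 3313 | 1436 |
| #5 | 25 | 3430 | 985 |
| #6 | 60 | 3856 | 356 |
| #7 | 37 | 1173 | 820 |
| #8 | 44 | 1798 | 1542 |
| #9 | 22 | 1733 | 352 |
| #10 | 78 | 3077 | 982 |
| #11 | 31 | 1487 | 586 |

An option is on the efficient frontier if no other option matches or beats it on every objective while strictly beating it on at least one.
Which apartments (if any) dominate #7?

#1: worse on rent (3332 vs 1173).
#2: worse on rent (3186 vs 1173).
#3: worse on walk score (33 vs 37).
#4: worse on rent (3313 vs 1173).
#5: worse on walk score (25 vs 37).
#6: worse on rent (3856 vs 1173).
#8: worse on rent (1798 vs 1173).
#9: worse on walk score (22 vs 37).
#10: worse on rent (3077 vs 1173).
#11: worse on walk score (31 vs 37).
No option dominates #7.

none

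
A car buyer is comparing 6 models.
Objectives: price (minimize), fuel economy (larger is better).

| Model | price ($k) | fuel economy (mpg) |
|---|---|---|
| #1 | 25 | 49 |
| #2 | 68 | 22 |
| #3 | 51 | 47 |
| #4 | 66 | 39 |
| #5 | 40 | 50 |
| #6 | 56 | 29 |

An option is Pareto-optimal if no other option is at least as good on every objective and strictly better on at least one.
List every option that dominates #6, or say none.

#1, #3, #5

#1: price 25≤56, fuel economy 49≥29 — dominates #6.
#3: price 51≤56, fuel economy 47≥29 — dominates #6.
#5: price 40≤56, fuel economy 50≥29 — dominates #6.
Others (#2, #4) are each worse than #6 on at least one objective.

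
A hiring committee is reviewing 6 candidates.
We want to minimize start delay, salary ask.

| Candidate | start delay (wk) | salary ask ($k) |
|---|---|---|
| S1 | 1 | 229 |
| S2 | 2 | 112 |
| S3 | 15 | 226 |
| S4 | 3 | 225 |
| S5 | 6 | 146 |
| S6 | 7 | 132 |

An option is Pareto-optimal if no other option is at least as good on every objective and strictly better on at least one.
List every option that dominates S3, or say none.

S2, S4, S5, S6

S2: start delay 2≤15, salary ask 112≤226 — dominates S3.
S4: start delay 3≤15, salary ask 225≤226 — dominates S3.
S5: start delay 6≤15, salary ask 146≤226 — dominates S3.
S6: start delay 7≤15, salary ask 132≤226 — dominates S3.
Others (S1) are each worse than S3 on at least one objective.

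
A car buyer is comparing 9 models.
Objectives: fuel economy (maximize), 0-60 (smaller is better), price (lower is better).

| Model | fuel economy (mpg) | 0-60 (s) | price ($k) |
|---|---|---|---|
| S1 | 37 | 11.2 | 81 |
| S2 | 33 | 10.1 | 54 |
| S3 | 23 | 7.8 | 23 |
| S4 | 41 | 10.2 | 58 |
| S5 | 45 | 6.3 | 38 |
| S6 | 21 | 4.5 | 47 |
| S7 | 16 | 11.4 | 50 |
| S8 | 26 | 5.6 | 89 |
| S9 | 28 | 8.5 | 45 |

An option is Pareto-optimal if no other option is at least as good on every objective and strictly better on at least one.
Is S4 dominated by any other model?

Yes

S5 vs S4: fuel economy 45≥41, 0-60 6.3≤10.2, price 38≤58 — S5 is at least as good on every objective and strictly better on at least one, so S5 dominates S4.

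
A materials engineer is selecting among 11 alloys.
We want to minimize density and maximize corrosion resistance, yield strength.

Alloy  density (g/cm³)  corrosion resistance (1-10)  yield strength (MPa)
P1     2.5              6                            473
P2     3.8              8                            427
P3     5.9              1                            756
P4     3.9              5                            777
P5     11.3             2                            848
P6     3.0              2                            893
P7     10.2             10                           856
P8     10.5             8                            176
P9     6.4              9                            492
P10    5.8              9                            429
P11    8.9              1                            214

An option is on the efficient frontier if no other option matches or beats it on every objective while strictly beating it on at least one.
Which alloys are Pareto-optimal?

P1: not dominated (best density).
P2: not dominated.
P3: dominated by P4 (density 3.9≤5.9, corrosion resistance 5≥1, yield strength 777≥756).
P4: not dominated.
P5: dominated by P6 (density 3.0≤11.3, corrosion resistance 2≥2, yield strength 893≥848).
P6: not dominated (best yield strength).
P7: not dominated (best corrosion resistance).
P8: dominated by P2 (density 3.8≤10.5, corrosion resistance 8≥8, yield strength 427≥176).
P9: not dominated.
P10: not dominated.
P11: dominated by P1 (density 2.5≤8.9, corrosion resistance 6≥1, yield strength 473≥214).

P1, P2, P4, P6, P7, P9, P10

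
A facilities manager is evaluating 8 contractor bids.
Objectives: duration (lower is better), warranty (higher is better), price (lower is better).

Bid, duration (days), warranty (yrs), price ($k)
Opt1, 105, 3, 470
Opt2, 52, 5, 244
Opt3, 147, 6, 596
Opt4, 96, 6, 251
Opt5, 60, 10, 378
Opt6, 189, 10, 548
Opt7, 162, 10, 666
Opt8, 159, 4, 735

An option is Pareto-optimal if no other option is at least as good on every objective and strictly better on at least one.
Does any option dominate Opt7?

Yes

Opt5 vs Opt7: duration 60≤162, warranty 10≥10, price 378≤666 — Opt5 is at least as good on every objective and strictly better on at least one, so Opt5 dominates Opt7.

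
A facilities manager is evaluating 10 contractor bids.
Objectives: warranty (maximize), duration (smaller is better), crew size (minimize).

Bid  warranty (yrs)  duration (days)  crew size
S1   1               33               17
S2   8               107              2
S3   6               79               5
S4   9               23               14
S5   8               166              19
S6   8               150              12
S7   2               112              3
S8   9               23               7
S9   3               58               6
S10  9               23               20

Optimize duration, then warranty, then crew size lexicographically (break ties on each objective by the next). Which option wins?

First minimize duration: best is 23, kept {S4, S8, S10}.
Then maximize warranty: best is 9, kept {S4, S8, S10}.
Then minimize crew size: best is 7, kept {S8}.

S8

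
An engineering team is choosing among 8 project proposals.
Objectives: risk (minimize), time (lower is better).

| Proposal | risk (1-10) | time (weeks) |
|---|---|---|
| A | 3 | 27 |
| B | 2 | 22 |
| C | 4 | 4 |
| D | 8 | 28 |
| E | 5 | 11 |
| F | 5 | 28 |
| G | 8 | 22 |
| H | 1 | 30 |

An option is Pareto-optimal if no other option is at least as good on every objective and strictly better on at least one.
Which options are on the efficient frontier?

B, C, H

A: dominated by B (risk 2≤3, time 22≤27).
B: not dominated.
C: not dominated (best time).
D: dominated by A (risk 3≤8, time 27≤28).
E: dominated by C (risk 4≤5, time 4≤11).
F: dominated by A (risk 3≤5, time 27≤28).
G: dominated by B (risk 2≤8, time 22≤22).
H: not dominated (best risk).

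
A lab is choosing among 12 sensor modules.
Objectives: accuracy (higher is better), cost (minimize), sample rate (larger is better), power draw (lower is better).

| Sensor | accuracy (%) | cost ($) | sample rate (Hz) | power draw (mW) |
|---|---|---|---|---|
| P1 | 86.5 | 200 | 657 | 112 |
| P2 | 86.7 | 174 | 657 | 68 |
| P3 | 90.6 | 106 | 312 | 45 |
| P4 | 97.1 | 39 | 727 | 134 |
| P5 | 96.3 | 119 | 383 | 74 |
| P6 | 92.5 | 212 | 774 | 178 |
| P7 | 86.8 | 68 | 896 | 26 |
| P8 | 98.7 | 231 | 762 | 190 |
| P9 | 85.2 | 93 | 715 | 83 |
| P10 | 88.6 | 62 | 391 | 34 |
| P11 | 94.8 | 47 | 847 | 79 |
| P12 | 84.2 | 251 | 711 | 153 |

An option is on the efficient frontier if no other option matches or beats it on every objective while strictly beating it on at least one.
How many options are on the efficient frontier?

P1: dominated by P2 (accuracy 86.7≥86.5, cost 174≤200, sample rate 657≥657, power draw 68≤112).
P2: dominated by P7 (accuracy 86.8≥86.7, cost 68≤174, sample rate 896≥657, power draw 26≤68).
P3: not dominated.
P4: not dominated (best cost).
P5: not dominated.
P6: dominated by P11 (accuracy 94.8≥92.5, cost 47≤212, sample rate 847≥774, power draw 79≤178).
P7: not dominated (best sample rate).
P8: not dominated (best accuracy).
P9: dominated by P7 (accuracy 86.8≥85.2, cost 68≤93, sample rate 896≥715, power draw 26≤83).
P10: not dominated.
P11: not dominated.
P12: dominated by P4 (accuracy 97.1≥84.2, cost 39≤251, sample rate 727≥711, power draw 134≤153).
Pareto-optimal: P3, P4, P5, P7, P8, P10, P11 → 7.

7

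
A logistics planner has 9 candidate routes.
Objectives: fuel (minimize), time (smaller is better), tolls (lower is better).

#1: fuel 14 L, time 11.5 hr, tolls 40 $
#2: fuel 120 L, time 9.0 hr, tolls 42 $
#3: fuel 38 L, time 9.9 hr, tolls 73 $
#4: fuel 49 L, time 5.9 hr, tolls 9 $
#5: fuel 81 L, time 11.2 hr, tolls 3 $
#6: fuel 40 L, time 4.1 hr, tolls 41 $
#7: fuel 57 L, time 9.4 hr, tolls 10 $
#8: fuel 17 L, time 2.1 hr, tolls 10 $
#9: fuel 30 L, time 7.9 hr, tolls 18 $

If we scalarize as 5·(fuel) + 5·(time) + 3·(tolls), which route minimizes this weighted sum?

#1: 5·14 + 5·11.5 + 3·40 = 247.5
#2: 5·120 + 5·9.0 + 3·42 = 771.0
#3: 5·38 + 5·9.9 + 3·73 = 458.5
#4: 5·49 + 5·5.9 + 3·9 = 301.5
#5: 5·81 + 5·11.2 + 3·3 = 470.0
#6: 5·40 + 5·4.1 + 3·41 = 343.5
#7: 5·57 + 5·9.4 + 3·10 = 362.0
#8: 5·17 + 5·2.1 + 3·10 = 125.5
#9: 5·30 + 5·7.9 + 3·18 = 243.5
Lowest: #8 at 125.5.

#8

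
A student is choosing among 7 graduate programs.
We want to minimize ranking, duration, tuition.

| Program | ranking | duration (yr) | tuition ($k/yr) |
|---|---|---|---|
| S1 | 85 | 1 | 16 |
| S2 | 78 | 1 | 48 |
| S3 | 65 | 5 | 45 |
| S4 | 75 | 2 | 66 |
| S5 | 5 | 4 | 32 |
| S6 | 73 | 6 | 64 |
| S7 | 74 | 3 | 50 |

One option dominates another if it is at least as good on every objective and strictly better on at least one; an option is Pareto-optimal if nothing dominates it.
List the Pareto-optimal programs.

S1, S2, S4, S5, S7

S1: not dominated (best tuition).
S2: not dominated.
S3: dominated by S5 (ranking 5≤65, duration 4≤5, tuition 32≤45).
S4: not dominated.
S5: not dominated (best ranking).
S6: dominated by S3 (ranking 65≤73, duration 5≤6, tuition 45≤64).
S7: not dominated.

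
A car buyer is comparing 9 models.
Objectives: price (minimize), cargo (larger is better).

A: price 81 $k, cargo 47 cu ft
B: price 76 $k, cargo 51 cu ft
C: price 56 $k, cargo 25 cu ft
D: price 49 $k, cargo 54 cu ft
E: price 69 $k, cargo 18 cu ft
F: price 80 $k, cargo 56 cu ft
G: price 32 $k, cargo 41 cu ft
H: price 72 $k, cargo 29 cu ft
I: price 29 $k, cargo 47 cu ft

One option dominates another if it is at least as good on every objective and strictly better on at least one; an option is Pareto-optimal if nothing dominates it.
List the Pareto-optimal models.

D, F, I

A: dominated by B (price 76≤81, cargo 51≥47).
B: dominated by D (price 49≤76, cargo 54≥51).
C: dominated by D (price 49≤56, cargo 54≥25).
D: not dominated.
E: dominated by C (price 56≤69, cargo 25≥18).
F: not dominated (best cargo).
G: dominated by I (price 29≤32, cargo 47≥41).
H: dominated by D (price 49≤72, cargo 54≥29).
I: not dominated (best price).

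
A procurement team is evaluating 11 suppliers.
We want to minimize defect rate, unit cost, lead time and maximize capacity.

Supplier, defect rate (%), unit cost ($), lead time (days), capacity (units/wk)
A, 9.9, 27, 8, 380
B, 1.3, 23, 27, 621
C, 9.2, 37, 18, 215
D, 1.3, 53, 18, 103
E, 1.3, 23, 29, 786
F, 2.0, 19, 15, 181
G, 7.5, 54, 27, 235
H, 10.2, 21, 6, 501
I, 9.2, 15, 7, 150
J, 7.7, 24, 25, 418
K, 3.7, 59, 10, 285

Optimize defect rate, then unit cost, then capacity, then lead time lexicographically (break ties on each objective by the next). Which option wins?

First minimize defect rate: best is 1.3, kept {B, D, E}.
Then minimize unit cost: best is 23, kept {B, E}.
Then maximize capacity: best is 786, kept {E}.

E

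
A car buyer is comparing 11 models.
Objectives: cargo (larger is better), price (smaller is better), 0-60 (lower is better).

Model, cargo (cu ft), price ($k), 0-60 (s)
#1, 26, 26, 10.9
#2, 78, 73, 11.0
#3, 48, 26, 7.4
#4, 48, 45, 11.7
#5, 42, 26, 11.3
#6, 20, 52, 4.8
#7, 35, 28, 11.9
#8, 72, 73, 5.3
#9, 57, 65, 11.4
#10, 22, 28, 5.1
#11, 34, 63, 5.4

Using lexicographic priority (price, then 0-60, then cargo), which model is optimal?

#3

First minimize price: best is 26, kept {#1, #3, #5}.
Then minimize 0-60: best is 7.4, kept {#3}.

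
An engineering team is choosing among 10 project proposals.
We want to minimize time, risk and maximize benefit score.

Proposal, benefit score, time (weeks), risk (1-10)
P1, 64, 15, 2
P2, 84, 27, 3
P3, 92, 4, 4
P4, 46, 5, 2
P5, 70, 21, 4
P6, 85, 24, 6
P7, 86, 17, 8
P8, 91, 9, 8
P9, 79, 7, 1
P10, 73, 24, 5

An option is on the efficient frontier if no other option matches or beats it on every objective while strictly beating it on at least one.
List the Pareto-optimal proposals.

P2, P3, P4, P9

P1: dominated by P9 (benefit score 79≥64, time 7≤15, risk 1≤2).
P2: not dominated.
P3: not dominated (best benefit score).
P4: not dominated.
P5: dominated by P3 (benefit score 92≥70, time 4≤21, risk 4≤4).
P6: dominated by P3 (benefit score 92≥85, time 4≤24, risk 4≤6).
P7: dominated by P3 (benefit score 92≥86, time 4≤17, risk 4≤8).
P8: dominated by P3 (benefit score 92≥91, time 4≤9, risk 4≤8).
P9: not dominated (best risk).
P10: dominated by P3 (benefit score 92≥73, time 4≤24, risk 4≤5).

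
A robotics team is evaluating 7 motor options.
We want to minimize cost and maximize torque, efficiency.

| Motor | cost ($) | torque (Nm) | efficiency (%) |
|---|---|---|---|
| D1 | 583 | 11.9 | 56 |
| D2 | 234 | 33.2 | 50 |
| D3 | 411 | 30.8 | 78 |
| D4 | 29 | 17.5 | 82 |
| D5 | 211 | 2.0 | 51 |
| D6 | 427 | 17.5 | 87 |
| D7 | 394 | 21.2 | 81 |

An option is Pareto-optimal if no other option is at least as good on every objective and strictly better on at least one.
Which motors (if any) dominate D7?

D1: worse on cost (583 vs 394).
D2: worse on efficiency (50 vs 81).
D3: worse on cost (411 vs 394).
D4: worse on torque (17.5 vs 21.2).
D5: worse on torque (2.0 vs 21.2).
D6: worse on cost (427 vs 394).
No option dominates D7.

none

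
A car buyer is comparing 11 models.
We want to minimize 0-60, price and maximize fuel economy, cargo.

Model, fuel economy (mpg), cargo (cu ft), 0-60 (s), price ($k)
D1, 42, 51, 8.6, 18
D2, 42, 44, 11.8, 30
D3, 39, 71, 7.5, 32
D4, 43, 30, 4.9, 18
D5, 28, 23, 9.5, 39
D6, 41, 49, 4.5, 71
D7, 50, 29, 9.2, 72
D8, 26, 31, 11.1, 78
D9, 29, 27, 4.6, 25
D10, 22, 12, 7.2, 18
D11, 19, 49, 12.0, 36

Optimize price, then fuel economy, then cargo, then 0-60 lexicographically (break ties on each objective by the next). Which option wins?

First minimize price: best is 18, kept {D1, D4, D10}.
Then maximize fuel economy: best is 43, kept {D4}.

D4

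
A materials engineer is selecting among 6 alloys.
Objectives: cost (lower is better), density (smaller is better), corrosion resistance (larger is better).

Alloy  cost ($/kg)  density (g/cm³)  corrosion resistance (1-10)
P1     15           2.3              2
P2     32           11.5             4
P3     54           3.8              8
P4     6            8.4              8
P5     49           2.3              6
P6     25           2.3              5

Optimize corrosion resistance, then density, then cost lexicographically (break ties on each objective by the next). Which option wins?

P3

First maximize corrosion resistance: best is 8, kept {P3, P4}.
Then minimize density: best is 3.8, kept {P3}.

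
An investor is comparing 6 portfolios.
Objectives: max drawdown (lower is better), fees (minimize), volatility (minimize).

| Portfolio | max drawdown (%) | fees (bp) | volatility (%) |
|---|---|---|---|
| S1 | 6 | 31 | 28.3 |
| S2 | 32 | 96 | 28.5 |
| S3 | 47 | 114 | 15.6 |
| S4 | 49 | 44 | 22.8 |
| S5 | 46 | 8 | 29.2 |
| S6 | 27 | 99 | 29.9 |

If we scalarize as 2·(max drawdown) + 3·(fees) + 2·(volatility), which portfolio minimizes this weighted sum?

S1: 2·6 + 3·31 + 2·28.3 = 161.6
S2: 2·32 + 3·96 + 2·28.5 = 409.0
S3: 2·47 + 3·114 + 2·15.6 = 467.2
S4: 2·49 + 3·44 + 2·22.8 = 275.6
S5: 2·46 + 3·8 + 2·29.2 = 174.4
S6: 2·27 + 3·99 + 2·29.9 = 410.8
Lowest: S1 at 161.6.

S1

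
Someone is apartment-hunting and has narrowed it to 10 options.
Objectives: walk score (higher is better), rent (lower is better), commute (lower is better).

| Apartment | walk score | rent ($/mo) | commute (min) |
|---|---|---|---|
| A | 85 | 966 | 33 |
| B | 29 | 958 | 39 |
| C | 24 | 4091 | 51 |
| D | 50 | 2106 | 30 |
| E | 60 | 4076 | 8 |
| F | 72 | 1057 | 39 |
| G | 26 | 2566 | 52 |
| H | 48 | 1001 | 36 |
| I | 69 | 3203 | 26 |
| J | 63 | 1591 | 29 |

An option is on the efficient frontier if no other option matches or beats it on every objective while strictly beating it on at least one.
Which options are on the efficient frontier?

A, B, E, I, J

A: not dominated (best walk score).
B: not dominated (best rent).
C: dominated by A (walk score 85≥24, rent 966≤4091, commute 33≤51).
D: dominated by J (walk score 63≥50, rent 1591≤2106, commute 29≤30).
E: not dominated (best commute).
F: dominated by A (walk score 85≥72, rent 966≤1057, commute 33≤39).
G: dominated by A (walk score 85≥26, rent 966≤2566, commute 33≤52).
H: dominated by A (walk score 85≥48, rent 966≤1001, commute 33≤36).
I: not dominated.
J: not dominated.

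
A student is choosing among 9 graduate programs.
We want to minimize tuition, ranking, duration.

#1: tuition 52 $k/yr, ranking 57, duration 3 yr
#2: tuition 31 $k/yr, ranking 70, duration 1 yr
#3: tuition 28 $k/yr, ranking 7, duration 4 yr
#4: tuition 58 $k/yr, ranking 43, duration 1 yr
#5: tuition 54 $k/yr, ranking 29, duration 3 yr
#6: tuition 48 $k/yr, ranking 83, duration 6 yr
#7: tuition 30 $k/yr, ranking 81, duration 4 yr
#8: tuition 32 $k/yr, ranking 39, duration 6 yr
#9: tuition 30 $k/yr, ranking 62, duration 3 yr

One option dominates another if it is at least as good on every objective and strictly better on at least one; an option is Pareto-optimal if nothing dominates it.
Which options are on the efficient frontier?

#1: not dominated.
#2: not dominated.
#3: not dominated (best tuition).
#4: not dominated.
#5: not dominated.
#6: dominated by #2 (tuition 31≤48, ranking 70≤83, duration 1≤6).
#7: dominated by #3 (tuition 28≤30, ranking 7≤81, duration 4≤4).
#8: dominated by #3 (tuition 28≤32, ranking 7≤39, duration 4≤6).
#9: not dominated.

#1, #2, #3, #4, #5, #9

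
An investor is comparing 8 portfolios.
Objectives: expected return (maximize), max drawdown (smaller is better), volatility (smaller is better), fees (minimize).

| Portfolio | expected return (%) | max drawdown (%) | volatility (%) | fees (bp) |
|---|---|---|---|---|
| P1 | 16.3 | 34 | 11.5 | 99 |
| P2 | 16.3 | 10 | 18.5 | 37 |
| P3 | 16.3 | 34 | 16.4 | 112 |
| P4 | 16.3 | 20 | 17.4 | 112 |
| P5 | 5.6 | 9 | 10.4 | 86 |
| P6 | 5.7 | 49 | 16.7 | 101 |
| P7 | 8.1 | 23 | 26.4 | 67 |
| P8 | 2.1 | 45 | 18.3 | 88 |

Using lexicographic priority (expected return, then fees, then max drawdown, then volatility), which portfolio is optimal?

P2

First maximize expected return: best is 16.3, kept {P1, P2, P3, P4}.
Then minimize fees: best is 37, kept {P2}.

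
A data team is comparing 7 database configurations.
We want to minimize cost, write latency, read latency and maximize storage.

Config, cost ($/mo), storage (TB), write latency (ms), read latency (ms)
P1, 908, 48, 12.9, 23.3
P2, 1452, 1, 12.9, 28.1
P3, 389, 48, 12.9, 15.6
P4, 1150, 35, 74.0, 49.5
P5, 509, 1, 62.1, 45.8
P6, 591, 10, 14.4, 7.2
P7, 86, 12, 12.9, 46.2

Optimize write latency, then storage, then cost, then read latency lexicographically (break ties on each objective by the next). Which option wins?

First minimize write latency: best is 12.9, kept {P1, P2, P3, P7}.
Then maximize storage: best is 48, kept {P1, P3}.
Then minimize cost: best is 389, kept {P3}.

P3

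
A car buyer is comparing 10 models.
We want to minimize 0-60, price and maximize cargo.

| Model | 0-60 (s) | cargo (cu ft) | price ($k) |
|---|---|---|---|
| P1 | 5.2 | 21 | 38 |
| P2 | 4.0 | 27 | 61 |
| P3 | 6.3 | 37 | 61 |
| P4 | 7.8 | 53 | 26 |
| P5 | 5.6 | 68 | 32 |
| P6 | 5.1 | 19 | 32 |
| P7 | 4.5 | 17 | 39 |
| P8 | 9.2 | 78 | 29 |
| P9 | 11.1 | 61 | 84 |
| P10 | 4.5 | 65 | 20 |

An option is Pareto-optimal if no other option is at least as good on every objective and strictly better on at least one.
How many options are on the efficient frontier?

4

P1: dominated by P10 (0-60 4.5≤5.2, cargo 65≥21, price 20≤38).
P2: not dominated (best 0-60).
P3: dominated by P5 (0-60 5.6≤6.3, cargo 68≥37, price 32≤61).
P4: dominated by P10 (0-60 4.5≤7.8, cargo 65≥53, price 20≤26).
P5: not dominated.
P6: dominated by P10 (0-60 4.5≤5.1, cargo 65≥19, price 20≤32).
P7: dominated by P10 (0-60 4.5≤4.5, cargo 65≥17, price 20≤39).
P8: not dominated (best cargo).
P9: dominated by P5 (0-60 5.6≤11.1, cargo 68≥61, price 32≤84).
P10: not dominated (best price).
Pareto-optimal: P2, P5, P8, P10 → 4.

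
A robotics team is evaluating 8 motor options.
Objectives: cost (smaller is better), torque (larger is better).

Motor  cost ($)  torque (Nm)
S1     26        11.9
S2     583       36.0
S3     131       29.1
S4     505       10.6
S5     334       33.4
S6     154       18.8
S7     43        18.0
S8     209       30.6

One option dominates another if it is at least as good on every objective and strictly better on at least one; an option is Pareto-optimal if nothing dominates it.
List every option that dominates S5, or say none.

none

S1: worse on torque (11.9 vs 33.4).
S2: worse on cost (583 vs 334).
S3: worse on torque (29.1 vs 33.4).
S4: worse on cost (505 vs 334).
S6: worse on torque (18.8 vs 33.4).
S7: worse on torque (18.0 vs 33.4).
S8: worse on torque (30.6 vs 33.4).
No option dominates S5.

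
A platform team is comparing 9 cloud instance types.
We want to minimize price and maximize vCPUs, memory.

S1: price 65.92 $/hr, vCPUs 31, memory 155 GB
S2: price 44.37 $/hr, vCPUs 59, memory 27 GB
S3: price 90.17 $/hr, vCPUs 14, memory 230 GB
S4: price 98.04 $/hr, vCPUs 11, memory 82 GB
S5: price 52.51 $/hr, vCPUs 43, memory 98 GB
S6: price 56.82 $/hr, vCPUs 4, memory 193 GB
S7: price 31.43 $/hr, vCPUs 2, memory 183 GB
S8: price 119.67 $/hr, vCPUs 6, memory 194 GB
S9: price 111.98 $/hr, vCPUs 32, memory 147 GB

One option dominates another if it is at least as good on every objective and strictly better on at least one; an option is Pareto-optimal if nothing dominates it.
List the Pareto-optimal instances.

S1, S2, S3, S5, S6, S7, S9

S1: not dominated.
S2: not dominated (best vCPUs).
S3: not dominated (best memory).
S4: dominated by S1 (price 65.92≤98.04, vCPUs 31≥11, memory 155≥82).
S5: not dominated.
S6: not dominated.
S7: not dominated (best price).
S8: dominated by S3 (price 90.17≤119.67, vCPUs 14≥6, memory 230≥194).
S9: not dominated.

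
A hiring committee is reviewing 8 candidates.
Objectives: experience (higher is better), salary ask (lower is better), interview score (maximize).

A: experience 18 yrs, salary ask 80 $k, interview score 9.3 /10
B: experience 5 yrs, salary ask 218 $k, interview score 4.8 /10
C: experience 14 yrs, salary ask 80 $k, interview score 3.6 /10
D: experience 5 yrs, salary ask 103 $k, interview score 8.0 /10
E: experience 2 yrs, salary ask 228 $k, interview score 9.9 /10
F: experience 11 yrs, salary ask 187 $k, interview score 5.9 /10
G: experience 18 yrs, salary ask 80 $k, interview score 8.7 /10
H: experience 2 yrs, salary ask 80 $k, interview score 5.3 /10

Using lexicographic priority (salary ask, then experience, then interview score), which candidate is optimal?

A

First minimize salary ask: best is 80, kept {A, C, G, H}.
Then maximize experience: best is 18, kept {A, G}.
Then maximize interview score: best is 9.3, kept {A}.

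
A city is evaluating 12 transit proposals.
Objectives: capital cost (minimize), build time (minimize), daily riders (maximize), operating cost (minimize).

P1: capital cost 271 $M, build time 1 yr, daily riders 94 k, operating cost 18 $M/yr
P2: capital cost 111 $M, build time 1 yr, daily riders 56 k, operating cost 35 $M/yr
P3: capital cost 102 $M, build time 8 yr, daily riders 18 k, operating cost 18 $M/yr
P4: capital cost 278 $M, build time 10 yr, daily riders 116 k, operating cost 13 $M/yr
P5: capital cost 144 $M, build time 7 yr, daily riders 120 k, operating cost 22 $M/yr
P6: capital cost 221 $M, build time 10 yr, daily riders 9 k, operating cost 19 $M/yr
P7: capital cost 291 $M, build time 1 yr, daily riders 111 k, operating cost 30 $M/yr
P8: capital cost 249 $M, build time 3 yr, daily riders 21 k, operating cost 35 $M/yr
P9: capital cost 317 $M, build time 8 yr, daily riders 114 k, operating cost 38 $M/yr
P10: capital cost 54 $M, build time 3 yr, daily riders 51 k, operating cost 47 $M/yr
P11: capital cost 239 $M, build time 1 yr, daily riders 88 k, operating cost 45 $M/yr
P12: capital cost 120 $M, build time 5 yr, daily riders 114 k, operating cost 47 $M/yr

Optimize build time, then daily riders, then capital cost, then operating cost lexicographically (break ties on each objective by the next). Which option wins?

First minimize build time: best is 1, kept {P1, P2, P7, P11}.
Then maximize daily riders: best is 111, kept {P7}.

P7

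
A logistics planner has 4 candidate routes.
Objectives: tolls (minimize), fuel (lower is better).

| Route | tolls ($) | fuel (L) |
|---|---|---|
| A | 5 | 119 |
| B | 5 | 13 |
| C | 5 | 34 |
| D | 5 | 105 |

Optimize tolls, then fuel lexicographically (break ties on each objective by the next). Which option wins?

B

First minimize tolls: best is 5, kept {A, B, C, D}.
Then minimize fuel: best is 13, kept {B}.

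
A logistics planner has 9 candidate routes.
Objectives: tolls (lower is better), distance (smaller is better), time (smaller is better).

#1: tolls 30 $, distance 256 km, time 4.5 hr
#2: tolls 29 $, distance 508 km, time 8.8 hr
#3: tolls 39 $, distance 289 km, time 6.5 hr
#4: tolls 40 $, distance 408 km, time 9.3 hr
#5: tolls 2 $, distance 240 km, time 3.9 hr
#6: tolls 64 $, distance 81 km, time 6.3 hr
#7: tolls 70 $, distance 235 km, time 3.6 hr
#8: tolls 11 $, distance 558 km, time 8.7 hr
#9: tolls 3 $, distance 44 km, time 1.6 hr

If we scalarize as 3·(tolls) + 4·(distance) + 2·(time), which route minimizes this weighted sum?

#9

#1: 3·30 + 4·256 + 2·4.5 = 1123.0
#2: 3·29 + 4·508 + 2·8.8 = 2136.6
#3: 3·39 + 4·289 + 2·6.5 = 1286.0
#4: 3·40 + 4·408 + 2·9.3 = 1770.6
#5: 3·2 + 4·240 + 2·3.9 = 973.8
#6: 3·64 + 4·81 + 2·6.3 = 528.6
#7: 3·70 + 4·235 + 2·3.6 = 1157.2
#8: 3·11 + 4·558 + 2·8.7 = 2282.4
#9: 3·3 + 4·44 + 2·1.6 = 188.2
Lowest: #9 at 188.2.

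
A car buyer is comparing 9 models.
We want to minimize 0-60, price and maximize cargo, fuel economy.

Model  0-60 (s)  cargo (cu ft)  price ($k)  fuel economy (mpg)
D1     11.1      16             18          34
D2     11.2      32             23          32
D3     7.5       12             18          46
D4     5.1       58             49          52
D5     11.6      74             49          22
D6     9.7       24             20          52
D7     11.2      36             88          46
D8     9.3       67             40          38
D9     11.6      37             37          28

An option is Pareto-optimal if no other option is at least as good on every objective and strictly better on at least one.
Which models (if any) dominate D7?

D4: 0-60 5.1≤11.2, cargo 58≥36, price 49≤88, fuel economy 52≥46 — dominates D7.
Others (D1, D2, D3, D5, D6, D8, D9) are each worse than D7 on at least one objective.

D4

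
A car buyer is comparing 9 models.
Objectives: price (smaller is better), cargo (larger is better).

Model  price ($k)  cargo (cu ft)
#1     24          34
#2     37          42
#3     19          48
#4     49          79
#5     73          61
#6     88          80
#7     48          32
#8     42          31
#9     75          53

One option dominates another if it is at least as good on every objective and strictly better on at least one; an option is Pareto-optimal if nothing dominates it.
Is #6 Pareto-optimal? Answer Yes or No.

Yes

#1: worse on cargo (34 vs 80).
#2: worse on cargo (42 vs 80).
#3: worse on cargo (48 vs 80).
#4: worse on cargo (79 vs 80).
#5: worse on cargo (61 vs 80).
#7: worse on cargo (32 vs 80).
#8: worse on cargo (31 vs 80).
#9: worse on cargo (53 vs 80).
No option is at least as good as #6 on every objective and strictly better on one.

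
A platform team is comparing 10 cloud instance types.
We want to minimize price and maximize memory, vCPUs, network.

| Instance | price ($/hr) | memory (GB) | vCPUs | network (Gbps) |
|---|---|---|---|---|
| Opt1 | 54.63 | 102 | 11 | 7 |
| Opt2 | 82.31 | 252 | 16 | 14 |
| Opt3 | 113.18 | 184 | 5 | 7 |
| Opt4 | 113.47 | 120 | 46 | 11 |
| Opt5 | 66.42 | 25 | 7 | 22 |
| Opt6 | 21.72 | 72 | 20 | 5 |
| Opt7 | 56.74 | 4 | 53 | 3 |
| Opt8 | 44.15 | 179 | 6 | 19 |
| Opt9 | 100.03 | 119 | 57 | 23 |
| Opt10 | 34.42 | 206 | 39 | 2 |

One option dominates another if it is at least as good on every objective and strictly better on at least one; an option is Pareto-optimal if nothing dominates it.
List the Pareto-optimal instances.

Opt1, Opt2, Opt4, Opt5, Opt6, Opt7, Opt8, Opt9, Opt10

Opt1: not dominated.
Opt2: not dominated (best memory).
Opt3: dominated by Opt2 (price 82.31≤113.18, memory 252≥184, vCPUs 16≥5, network 14≥7).
Opt4: not dominated.
Opt5: not dominated.
Opt6: not dominated (best price).
Opt7: not dominated.
Opt8: not dominated.
Opt9: not dominated (best vCPUs).
Opt10: not dominated.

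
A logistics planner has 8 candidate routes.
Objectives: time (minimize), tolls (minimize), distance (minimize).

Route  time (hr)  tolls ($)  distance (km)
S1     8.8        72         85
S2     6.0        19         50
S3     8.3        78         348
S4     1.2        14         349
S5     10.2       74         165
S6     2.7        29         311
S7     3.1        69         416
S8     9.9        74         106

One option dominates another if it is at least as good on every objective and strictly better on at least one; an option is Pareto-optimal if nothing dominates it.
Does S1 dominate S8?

Yes

S1 vs S8: time 8.8≤9.9, tolls 72≤74, distance 85≤106 — S1 is at least as good on every objective with at least one strict improvement.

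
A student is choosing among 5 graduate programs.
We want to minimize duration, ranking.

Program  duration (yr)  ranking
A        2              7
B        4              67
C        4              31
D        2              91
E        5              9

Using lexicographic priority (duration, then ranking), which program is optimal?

A

First minimize duration: best is 2, kept {A, D}.
Then minimize ranking: best is 7, kept {A}.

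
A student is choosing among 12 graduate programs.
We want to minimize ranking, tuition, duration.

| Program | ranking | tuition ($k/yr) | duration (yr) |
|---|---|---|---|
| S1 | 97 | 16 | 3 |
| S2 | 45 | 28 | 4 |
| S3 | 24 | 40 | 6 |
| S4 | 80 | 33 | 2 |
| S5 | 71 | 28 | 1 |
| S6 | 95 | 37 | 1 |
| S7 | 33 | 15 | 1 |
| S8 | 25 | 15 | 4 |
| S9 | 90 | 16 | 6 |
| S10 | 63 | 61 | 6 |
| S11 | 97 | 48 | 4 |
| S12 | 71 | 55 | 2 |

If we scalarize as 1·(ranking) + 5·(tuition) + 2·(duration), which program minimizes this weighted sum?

S8

S1: 1·97 + 5·16 + 2·3 = 183
S2: 1·45 + 5·28 + 2·4 = 193
S3: 1·24 + 5·40 + 2·6 = 236
S4: 1·80 + 5·33 + 2·2 = 249
S5: 1·71 + 5·28 + 2·1 = 213
S6: 1·95 + 5·37 + 2·1 = 282
S7: 1·33 + 5·15 + 2·1 = 110
S8: 1·25 + 5·15 + 2·4 = 108
S9: 1·90 + 5·16 + 2·6 = 182
S10: 1·63 + 5·61 + 2·6 = 380
S11: 1·97 + 5·48 + 2·4 = 345
S12: 1·71 + 5·55 + 2·2 = 350
Lowest: S8 at 108.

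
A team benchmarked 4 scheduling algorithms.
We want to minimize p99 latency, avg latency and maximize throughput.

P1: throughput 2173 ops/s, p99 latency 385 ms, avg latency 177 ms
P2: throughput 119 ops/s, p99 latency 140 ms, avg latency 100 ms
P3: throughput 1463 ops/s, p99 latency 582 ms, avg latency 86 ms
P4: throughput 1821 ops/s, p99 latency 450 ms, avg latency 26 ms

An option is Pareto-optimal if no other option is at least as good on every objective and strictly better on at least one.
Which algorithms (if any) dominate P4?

P1: worse on avg latency (177 vs 26).
P2: worse on throughput (119 vs 1821).
P3: worse on throughput (1463 vs 1821).
No option dominates P4.

none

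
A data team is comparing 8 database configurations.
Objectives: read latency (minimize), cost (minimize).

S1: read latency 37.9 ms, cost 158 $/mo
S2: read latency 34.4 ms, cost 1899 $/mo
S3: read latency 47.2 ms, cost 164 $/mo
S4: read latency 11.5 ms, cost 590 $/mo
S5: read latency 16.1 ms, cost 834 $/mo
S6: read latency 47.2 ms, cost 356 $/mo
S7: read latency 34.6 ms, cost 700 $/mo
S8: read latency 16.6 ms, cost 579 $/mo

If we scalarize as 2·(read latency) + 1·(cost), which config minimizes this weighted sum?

S1: 2·37.9 + 1·158 = 233.8
S2: 2·34.4 + 1·1899 = 1967.8
S3: 2·47.2 + 1·164 = 258.4
S4: 2·11.5 + 1·590 = 613.0
S5: 2·16.1 + 1·834 = 866.2
S6: 2·47.2 + 1·356 = 450.4
S7: 2·34.6 + 1·700 = 769.2
S8: 2·16.6 + 1·579 = 612.2
Lowest: S1 at 233.8.

S1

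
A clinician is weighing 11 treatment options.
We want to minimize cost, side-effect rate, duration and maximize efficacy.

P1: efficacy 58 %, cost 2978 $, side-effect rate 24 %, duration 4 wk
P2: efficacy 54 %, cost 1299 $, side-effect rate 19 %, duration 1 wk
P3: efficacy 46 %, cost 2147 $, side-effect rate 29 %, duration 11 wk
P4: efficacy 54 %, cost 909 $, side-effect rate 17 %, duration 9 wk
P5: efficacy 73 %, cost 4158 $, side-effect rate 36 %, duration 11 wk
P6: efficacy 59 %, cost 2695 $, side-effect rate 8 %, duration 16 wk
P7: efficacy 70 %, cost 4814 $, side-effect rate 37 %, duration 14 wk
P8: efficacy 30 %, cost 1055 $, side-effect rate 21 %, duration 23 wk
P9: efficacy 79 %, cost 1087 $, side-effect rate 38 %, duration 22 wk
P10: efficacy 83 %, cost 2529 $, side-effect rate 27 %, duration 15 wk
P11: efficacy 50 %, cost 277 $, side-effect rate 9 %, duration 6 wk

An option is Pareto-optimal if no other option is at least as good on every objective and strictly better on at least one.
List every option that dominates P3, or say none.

P2, P4, P11

P2: efficacy 54≥46, cost 1299≤2147, side-effect rate 19≤29, duration 1≤11 — dominates P3.
P4: efficacy 54≥46, cost 909≤2147, side-effect rate 17≤29, duration 9≤11 — dominates P3.
P11: efficacy 50≥46, cost 277≤2147, side-effect rate 9≤29, duration 6≤11 — dominates P3.
Others (P1, P5, P6, P7, P8, P9, P10) are each worse than P3 on at least one objective.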